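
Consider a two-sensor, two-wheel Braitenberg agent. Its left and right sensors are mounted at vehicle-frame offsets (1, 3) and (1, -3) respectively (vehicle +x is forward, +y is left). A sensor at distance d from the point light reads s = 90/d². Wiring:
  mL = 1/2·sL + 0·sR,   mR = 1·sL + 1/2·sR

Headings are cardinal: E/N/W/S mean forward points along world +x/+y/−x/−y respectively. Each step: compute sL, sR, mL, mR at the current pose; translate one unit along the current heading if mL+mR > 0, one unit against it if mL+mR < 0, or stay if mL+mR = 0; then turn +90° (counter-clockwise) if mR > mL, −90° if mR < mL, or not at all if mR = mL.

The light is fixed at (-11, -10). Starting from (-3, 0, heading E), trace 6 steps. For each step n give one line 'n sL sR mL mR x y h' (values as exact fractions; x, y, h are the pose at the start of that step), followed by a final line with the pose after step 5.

n=0: pose=(-3,0,E); sL=9/25, sR=9/13; mL=9/50, mR=459/650; mL+mR=288/325 → advance +1; mR−mL=171/325 → turn +1·90°
n=1: pose=(-2,0,N); sL=90/157, sR=18/53; mL=45/157, mR=6183/8321; mL+mR=8568/8321 → advance +1; mR−mL=3798/8321 → turn +1·90°
n=2: pose=(-2,1,W); sL=45/64, sR=9/26; mL=45/128, mR=729/832; mL+mR=2043/1664 → advance +1; mR−mL=873/1664 → turn +1·90°
n=3: pose=(-3,1,S); sL=90/221, sR=18/25; mL=45/221, mR=4239/5525; mL+mR=5364/5525 → advance +1; mR−mL=3114/5525 → turn +1·90°
n=4: pose=(-3,0,E); sL=9/25, sR=9/13; mL=9/50, mR=459/650; mL+mR=288/325 → advance +1; mR−mL=171/325 → turn +1·90°
n=5: pose=(-2,0,N); sL=90/157, sR=18/53; mL=45/157, mR=6183/8321; mL+mR=8568/8321 → advance +1; mR−mL=3798/8321 → turn +1·90°

0 9/25 9/13 9/50 459/650 -3 0 E
1 90/157 18/53 45/157 6183/8321 -2 0 N
2 45/64 9/26 45/128 729/832 -2 1 W
3 90/221 18/25 45/221 4239/5525 -3 1 S
4 9/25 9/13 9/50 459/650 -3 0 E
5 90/157 18/53 45/157 6183/8321 -2 0 N
final -2 1 W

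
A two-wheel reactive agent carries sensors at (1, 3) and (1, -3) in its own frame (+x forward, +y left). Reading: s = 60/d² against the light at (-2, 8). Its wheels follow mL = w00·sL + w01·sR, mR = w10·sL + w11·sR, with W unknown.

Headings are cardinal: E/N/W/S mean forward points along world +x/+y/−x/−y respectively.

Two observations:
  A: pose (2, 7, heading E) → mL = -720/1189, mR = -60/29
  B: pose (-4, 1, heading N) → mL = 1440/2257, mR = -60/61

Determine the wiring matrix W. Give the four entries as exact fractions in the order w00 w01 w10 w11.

obs A: pose=(2,7,E) → sL=60/29, sR=60/41, mL=-720/1189, mR=-60/29
obs B: pose=(-4,1,N) → sL=60/61, sR=60/37, mL=1440/2257, mR=-60/61
sensor matrix S = [[60/29, 60/41], [60/61, 60/37]]; det S = 5140800/2683573
solve [mL_A; mL_B] = S·[w00; w01] and [mR_A; mR_B] = S·[w10; w11]:
  w00 = -1, w01 = 1, w10 = -1, w11 = 0

-1 1 -1 0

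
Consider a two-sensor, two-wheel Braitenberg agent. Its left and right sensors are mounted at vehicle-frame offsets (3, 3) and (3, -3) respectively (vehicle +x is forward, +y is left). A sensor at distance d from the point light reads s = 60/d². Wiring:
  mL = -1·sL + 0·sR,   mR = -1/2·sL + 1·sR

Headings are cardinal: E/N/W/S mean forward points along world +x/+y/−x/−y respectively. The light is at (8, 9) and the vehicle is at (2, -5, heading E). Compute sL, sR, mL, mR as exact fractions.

left sensor world pos  = (5, -2); dL² = 130
right sensor world pos = (5, -8); dR² = 298
sL = 60/130 = 6/13
sR = 60/298 = 30/149
mL = -1·sL + 0·sR = -6/13
mR = -1/2·sL + 1·sR = -57/1937

6/13 30/149 -6/13 -57/1937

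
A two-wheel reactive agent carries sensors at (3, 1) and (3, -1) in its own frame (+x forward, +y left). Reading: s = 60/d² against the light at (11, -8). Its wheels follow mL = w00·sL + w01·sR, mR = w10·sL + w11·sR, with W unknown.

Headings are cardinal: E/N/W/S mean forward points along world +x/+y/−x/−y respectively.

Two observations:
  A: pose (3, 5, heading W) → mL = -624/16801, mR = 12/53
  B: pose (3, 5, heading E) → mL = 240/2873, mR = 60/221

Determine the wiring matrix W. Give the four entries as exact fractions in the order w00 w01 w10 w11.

obs A: pose=(3,5,W) → sL=12/53, sR=60/317, mL=-624/16801, mR=12/53
obs B: pose=(3,5,E) → sL=60/221, sR=60/169, mL=240/2873, mR=60/221
sensor matrix S = [[12/53, 60/317], [60/221, 60/169]]; det S = 1399680/48269273
solve [mL_A; mL_B] = S·[w00; w01] and [mR_A; mR_B] = S·[w10; w11]:
  w00 = -1, w01 = 1, w10 = 1, w11 = 0

-1 1 1 0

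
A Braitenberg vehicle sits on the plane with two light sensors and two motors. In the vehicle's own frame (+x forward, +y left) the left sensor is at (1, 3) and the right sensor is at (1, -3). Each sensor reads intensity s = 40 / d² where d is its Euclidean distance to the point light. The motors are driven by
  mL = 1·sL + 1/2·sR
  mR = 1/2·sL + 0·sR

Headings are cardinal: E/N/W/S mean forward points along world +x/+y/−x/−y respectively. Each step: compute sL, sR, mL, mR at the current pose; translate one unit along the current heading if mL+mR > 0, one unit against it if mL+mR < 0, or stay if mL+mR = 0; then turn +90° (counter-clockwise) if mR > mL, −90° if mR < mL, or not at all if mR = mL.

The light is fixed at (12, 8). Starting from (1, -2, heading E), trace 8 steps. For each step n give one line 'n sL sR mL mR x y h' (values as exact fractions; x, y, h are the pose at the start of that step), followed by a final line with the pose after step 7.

n=0: pose=(1,-2,E); sL=40/149, sR=40/269; mL=13740/40081, mR=20/149; mL+mR=19120/40081 → advance +1; mR−mL=-8360/40081 → turn -1·90°
n=1: pose=(2,-2,S); sL=4/17, sR=4/29; mL=150/493, mR=2/17; mL+mR=208/493 → advance +1; mR−mL=-92/493 → turn -1·90°
n=2: pose=(2,-3,W); sL=40/317, sR=8/37; mL=2748/11729, mR=20/317; mL+mR=3488/11729 → advance +1; mR−mL=-2008/11729 → turn -1·90°
n=3: pose=(1,-3,N); sL=5/37, sR=10/41; mL=390/1517, mR=5/74; mL+mR=985/3034 → advance +1; mR−mL=-575/3034 → turn -1·90°
n=4: pose=(1,-2,E); sL=40/149, sR=40/269; mL=13740/40081, mR=20/149; mL+mR=19120/40081 → advance +1; mR−mL=-8360/40081 → turn -1·90°
n=5: pose=(2,-2,S); sL=4/17, sR=4/29; mL=150/493, mR=2/17; mL+mR=208/493 → advance +1; mR−mL=-92/493 → turn -1·90°
n=6: pose=(2,-3,W); sL=40/317, sR=8/37; mL=2748/11729, mR=20/317; mL+mR=3488/11729 → advance +1; mR−mL=-2008/11729 → turn -1·90°
n=7: pose=(1,-3,N); sL=5/37, sR=10/41; mL=390/1517, mR=5/74; mL+mR=985/3034 → advance +1; mR−mL=-575/3034 → turn -1·90°

0 40/149 40/269 13740/40081 20/149 1 -2 E
1 4/17 4/29 150/493 2/17 2 -2 S
2 40/317 8/37 2748/11729 20/317 2 -3 W
3 5/37 10/41 390/1517 5/74 1 -3 N
4 40/149 40/269 13740/40081 20/149 1 -2 E
5 4/17 4/29 150/493 2/17 2 -2 S
6 40/317 8/37 2748/11729 20/317 2 -3 W
7 5/37 10/41 390/1517 5/74 1 -3 N
final 1 -2 E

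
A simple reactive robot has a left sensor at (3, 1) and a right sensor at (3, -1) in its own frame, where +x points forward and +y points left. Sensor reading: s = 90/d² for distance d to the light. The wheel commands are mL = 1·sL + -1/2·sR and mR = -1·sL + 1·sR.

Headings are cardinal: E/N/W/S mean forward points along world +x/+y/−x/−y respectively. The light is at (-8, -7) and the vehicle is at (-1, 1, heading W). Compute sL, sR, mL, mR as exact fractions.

left sensor world pos  = (-4, 0); dL² = 65
right sensor world pos = (-4, 2); dR² = 97
sL = 90/65 = 18/13
sR = 90/97 = 90/97
mL = 1·sL + -1/2·sR = 1161/1261
mR = -1·sL + 1·sR = -576/1261

18/13 90/97 1161/1261 -576/1261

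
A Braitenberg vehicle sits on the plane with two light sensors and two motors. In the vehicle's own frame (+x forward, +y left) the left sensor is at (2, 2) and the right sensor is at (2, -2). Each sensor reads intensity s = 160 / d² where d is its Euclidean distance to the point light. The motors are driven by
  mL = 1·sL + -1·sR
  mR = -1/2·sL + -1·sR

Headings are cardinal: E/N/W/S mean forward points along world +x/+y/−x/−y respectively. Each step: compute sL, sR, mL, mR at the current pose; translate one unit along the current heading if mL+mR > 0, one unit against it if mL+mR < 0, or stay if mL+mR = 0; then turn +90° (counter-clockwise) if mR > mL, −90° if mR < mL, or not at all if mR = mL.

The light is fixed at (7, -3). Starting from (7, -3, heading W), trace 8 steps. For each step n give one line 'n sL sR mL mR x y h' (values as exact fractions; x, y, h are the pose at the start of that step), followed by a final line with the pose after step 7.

0 20 20 0 -30 7 -3 W
1 32 160/13 256/13 -368/13 8 -3 N
2 16 80/9 64/9 -152/9 8 -4 E
3 160/13 160/13 0 -240/13 7 -4 S
4 20 20 0 -30 7 -3 W
5 32 160/13 256/13 -368/13 8 -3 N
6 16 80/9 64/9 -152/9 8 -4 E
7 160/13 160/13 0 -240/13 7 -4 S
final 7 -3 W

n=0: pose=(7,-3,W); sL=20, sR=20; mL=0, mR=-30; mL+mR=-30 → advance -1; mR−mL=-30 → turn -1·90°
n=1: pose=(8,-3,N); sL=32, sR=160/13; mL=256/13, mR=-368/13; mL+mR=-112/13 → advance -1; mR−mL=-48 → turn -1·90°
n=2: pose=(8,-4,E); sL=16, sR=80/9; mL=64/9, mR=-152/9; mL+mR=-88/9 → advance -1; mR−mL=-24 → turn -1·90°
n=3: pose=(7,-4,S); sL=160/13, sR=160/13; mL=0, mR=-240/13; mL+mR=-240/13 → advance -1; mR−mL=-240/13 → turn -1·90°
n=4: pose=(7,-3,W); sL=20, sR=20; mL=0, mR=-30; mL+mR=-30 → advance -1; mR−mL=-30 → turn -1·90°
n=5: pose=(8,-3,N); sL=32, sR=160/13; mL=256/13, mR=-368/13; mL+mR=-112/13 → advance -1; mR−mL=-48 → turn -1·90°
n=6: pose=(8,-4,E); sL=16, sR=80/9; mL=64/9, mR=-152/9; mL+mR=-88/9 → advance -1; mR−mL=-24 → turn -1·90°
n=7: pose=(7,-4,S); sL=160/13, sR=160/13; mL=0, mR=-240/13; mL+mR=-240/13 → advance -1; mR−mL=-240/13 → turn -1·90°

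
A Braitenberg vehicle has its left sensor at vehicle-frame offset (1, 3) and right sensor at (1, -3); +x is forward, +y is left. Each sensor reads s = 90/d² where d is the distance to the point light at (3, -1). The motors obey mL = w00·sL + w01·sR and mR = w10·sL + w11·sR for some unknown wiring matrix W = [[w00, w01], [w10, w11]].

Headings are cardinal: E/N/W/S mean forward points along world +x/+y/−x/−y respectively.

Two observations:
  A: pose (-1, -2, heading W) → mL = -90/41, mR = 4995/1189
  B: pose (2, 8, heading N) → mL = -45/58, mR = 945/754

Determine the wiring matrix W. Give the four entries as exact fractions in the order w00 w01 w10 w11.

-1 0 1/2 1

obs A: pose=(-1,-2,W) → sL=90/41, sR=90/29, mL=-90/41, mR=4995/1189
obs B: pose=(2,8,N) → sL=45/58, sR=45/52, mL=-45/58, mR=945/754
sensor matrix S = [[90/41, 90/29], [45/58, 45/52]]; det S = -455625/896506
solve [mL_A; mL_B] = S·[w00; w01] and [mR_A; mR_B] = S·[w10; w11]:
  w00 = -1, w01 = 0, w10 = 1/2, w11 = 1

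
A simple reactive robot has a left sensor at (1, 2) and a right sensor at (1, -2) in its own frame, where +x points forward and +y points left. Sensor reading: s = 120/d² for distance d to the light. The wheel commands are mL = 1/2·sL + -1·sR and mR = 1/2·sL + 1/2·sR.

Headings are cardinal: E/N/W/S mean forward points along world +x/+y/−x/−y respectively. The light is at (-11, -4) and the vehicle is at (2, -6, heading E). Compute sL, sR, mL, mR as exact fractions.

30/49 30/53 -675/2597 1530/2597

left sensor world pos  = (3, -4); dL² = 196
right sensor world pos = (3, -8); dR² = 212
sL = 120/196 = 30/49
sR = 120/212 = 30/53
mL = 1/2·sL + -1·sR = -675/2597
mR = 1/2·sL + 1/2·sR = 1530/2597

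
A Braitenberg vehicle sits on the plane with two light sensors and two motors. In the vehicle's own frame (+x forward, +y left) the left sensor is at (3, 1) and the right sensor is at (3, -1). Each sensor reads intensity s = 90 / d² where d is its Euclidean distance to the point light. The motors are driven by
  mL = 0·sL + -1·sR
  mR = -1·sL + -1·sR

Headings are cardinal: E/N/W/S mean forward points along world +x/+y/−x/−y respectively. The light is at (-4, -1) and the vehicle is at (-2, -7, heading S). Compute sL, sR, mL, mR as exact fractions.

left sensor world pos  = (-1, -10); dL² = 90
right sensor world pos = (-3, -10); dR² = 82
sL = 90/90 = 1
sR = 90/82 = 45/41
mL = 0·sL + -1·sR = -45/41
mR = -1·sL + -1·sR = -86/41

1 45/41 -45/41 -86/41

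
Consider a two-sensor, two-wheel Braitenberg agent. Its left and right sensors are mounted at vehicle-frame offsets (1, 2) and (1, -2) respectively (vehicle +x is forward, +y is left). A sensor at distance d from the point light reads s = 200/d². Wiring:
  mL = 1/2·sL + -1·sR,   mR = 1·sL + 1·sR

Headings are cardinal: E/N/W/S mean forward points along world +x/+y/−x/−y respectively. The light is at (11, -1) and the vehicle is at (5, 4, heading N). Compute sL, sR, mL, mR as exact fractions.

left sensor world pos  = (3, 5); dL² = 100
right sensor world pos = (7, 5); dR² = 52
sL = 200/100 = 2
sR = 200/52 = 50/13
mL = 1/2·sL + -1·sR = -37/13
mR = 1·sL + 1·sR = 76/13

2 50/13 -37/13 76/13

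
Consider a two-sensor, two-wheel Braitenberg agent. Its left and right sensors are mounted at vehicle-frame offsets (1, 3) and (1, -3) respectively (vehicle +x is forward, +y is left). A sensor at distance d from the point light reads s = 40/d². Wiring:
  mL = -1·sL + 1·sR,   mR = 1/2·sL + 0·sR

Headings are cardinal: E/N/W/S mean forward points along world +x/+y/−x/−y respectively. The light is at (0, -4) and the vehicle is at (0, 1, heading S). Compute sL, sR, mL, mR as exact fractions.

left sensor world pos  = (3, 0); dL² = 25
right sensor world pos = (-3, 0); dR² = 25
sL = 40/25 = 8/5
sR = 40/25 = 8/5
mL = -1·sL + 1·sR = 0
mR = 1/2·sL + 0·sR = 4/5

8/5 8/5 0 4/5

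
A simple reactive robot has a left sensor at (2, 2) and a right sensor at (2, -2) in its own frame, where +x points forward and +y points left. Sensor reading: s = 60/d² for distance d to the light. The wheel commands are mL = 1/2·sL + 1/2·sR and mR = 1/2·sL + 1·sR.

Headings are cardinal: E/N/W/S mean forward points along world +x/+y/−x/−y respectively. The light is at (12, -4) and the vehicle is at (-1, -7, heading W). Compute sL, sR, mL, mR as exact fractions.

6/25 30/113 714/2825 1089/2825

left sensor world pos  = (-3, -9); dL² = 250
right sensor world pos = (-3, -5); dR² = 226
sL = 60/250 = 6/25
sR = 60/226 = 30/113
mL = 1/2·sL + 1/2·sR = 714/2825
mR = 1/2·sL + 1·sR = 1089/2825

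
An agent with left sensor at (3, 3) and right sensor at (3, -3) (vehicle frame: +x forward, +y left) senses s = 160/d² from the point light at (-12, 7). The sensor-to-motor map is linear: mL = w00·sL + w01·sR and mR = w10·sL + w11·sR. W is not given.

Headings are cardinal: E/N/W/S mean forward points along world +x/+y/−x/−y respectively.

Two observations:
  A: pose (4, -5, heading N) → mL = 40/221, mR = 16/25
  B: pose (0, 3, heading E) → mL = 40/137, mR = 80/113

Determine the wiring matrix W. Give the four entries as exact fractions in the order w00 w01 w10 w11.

obs A: pose=(4,-5,N) → sL=16/25, sR=80/221, mL=40/221, mR=16/25
obs B: pose=(0,3,E) → sL=80/113, sR=80/137, mL=40/137, mR=80/113
sensor matrix S = [[16/25, 80/221], [80/113, 80/137]]; det S = 2009088/17106505
solve [mL_A; mL_B] = S·[w00; w01] and [mR_A; mR_B] = S·[w10; w11]:
  w00 = 0, w01 = 1/2, w10 = 1, w11 = 0

0 1/2 1 0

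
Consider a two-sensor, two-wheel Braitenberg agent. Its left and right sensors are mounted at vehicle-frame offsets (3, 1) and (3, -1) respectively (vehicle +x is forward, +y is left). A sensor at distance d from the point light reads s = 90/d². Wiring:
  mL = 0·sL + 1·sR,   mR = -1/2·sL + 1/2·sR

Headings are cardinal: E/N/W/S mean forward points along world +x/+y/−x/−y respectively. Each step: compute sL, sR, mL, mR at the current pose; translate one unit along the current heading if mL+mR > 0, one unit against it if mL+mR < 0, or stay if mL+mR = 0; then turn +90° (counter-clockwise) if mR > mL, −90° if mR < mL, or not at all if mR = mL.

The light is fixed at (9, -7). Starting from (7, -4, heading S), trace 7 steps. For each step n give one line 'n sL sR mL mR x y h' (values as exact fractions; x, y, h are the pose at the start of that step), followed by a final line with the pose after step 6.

0 90 10 10 -40 7 -4 S
1 45/17 9/5 9/5 -36/85 7 -3 W
2 18/13 90/53 90/53 108/689 6 -3 N
3 5/2 45/8 45/8 25/16 6 -2 E
4 18 90/13 90/13 -72/13 7 -2 S
5 45/17 9/5 9/5 -36/85 7 -3 W
6 18/13 90/53 90/53 108/689 6 -3 N
final 6 -2 E

n=0: pose=(7,-4,S); sL=90, sR=10; mL=10, mR=-40; mL+mR=-30 → advance -1; mR−mL=-50 → turn -1·90°
n=1: pose=(7,-3,W); sL=45/17, sR=9/5; mL=9/5, mR=-36/85; mL+mR=117/85 → advance +1; mR−mL=-189/85 → turn -1·90°
n=2: pose=(6,-3,N); sL=18/13, sR=90/53; mL=90/53, mR=108/689; mL+mR=1278/689 → advance +1; mR−mL=-1062/689 → turn -1·90°
n=3: pose=(6,-2,E); sL=5/2, sR=45/8; mL=45/8, mR=25/16; mL+mR=115/16 → advance +1; mR−mL=-65/16 → turn -1·90°
n=4: pose=(7,-2,S); sL=18, sR=90/13; mL=90/13, mR=-72/13; mL+mR=18/13 → advance +1; mR−mL=-162/13 → turn -1·90°
n=5: pose=(7,-3,W); sL=45/17, sR=9/5; mL=9/5, mR=-36/85; mL+mR=117/85 → advance +1; mR−mL=-189/85 → turn -1·90°
n=6: pose=(6,-3,N); sL=18/13, sR=90/53; mL=90/53, mR=108/689; mL+mR=1278/689 → advance +1; mR−mL=-1062/689 → turn -1·90°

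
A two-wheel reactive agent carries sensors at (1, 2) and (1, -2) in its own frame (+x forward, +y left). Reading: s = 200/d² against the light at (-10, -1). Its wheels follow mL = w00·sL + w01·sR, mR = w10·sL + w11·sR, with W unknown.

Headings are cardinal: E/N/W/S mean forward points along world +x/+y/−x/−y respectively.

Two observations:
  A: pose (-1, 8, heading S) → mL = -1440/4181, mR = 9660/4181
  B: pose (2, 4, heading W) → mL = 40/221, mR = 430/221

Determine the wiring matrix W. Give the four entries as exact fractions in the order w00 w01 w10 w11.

obs A: pose=(-1,8,S) → sL=40/37, sR=200/113, mL=-1440/4181, mR=9660/4181
obs B: pose=(2,4,W) → sL=20/13, sR=20/17, mL=40/221, mR=430/221
sensor matrix S = [[40/37, 200/113], [20/13, 20/17]]; det S = -1340800/924001
solve [mL_A; mL_B] = S·[w00; w01] and [mR_A; mR_B] = S·[w10; w11]:
  w00 = 1/2, w01 = -1/2, w10 = 1/2, w11 = 1

1/2 -1/2 1/2 1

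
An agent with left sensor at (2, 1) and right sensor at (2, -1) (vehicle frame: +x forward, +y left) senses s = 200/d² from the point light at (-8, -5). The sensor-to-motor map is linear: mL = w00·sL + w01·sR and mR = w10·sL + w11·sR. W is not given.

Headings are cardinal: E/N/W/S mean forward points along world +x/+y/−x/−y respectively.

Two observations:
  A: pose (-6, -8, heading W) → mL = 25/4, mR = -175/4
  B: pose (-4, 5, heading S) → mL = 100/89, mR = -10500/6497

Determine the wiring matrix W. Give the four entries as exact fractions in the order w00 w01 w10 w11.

obs A: pose=(-6,-8,W) → sL=25/2, sR=50, mL=25/4, mR=-175/4
obs B: pose=(-4,5,S) → sL=200/89, sR=200/73, mL=100/89, mR=-10500/6497
sensor matrix S = [[25/2, 50], [200/89, 200/73]]; det S = -507500/6497
solve [mL_A; mL_B] = S·[w00; w01] and [mR_A; mR_B] = S·[w10; w11]:
  w00 = 1/2, w01 = 0, w10 = 1/2, w11 = -1

1/2 0 1/2 -1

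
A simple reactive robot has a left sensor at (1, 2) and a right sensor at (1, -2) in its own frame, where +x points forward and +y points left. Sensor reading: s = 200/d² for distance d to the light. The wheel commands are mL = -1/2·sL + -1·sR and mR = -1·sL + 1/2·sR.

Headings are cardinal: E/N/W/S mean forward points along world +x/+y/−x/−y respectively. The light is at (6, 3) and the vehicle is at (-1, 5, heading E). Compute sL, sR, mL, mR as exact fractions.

left sensor world pos  = (0, 7); dL² = 52
right sensor world pos = (0, 3); dR² = 36
sL = 200/52 = 50/13
sR = 200/36 = 50/9
mL = -1/2·sL + -1·sR = -875/117
mR = -1·sL + 1/2·sR = -125/117

50/13 50/9 -875/117 -125/117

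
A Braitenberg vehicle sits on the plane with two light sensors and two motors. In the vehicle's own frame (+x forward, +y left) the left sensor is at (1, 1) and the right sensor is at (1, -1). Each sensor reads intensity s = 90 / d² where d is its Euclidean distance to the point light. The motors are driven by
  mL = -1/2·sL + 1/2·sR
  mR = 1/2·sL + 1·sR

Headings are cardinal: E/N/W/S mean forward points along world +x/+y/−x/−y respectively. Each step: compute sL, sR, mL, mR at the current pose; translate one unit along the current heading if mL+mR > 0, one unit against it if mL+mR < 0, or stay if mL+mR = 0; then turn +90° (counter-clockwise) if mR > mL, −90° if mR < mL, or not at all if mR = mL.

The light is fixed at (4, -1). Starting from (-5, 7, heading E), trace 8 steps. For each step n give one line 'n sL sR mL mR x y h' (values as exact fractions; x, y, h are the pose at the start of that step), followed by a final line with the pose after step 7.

n=0: pose=(-5,7,E); sL=18/29, sR=90/113; mL=288/3277, mR=3627/3277; mL+mR=135/113 → advance +1; mR−mL=3339/3277 → turn +1·90°
n=1: pose=(-4,7,N); sL=5/9, sR=9/13; mL=8/117, mR=227/234; mL+mR=27/26 → advance +1; mR−mL=211/234 → turn +1·90°
n=2: pose=(-4,8,W); sL=18/29, sR=90/181; mL=-324/5249, mR=4239/5249; mL+mR=135/181 → advance +1; mR−mL=4563/5249 → turn +1·90°
n=3: pose=(-5,8,S); sL=45/64, sR=45/82; mL=-405/5248, mR=4725/5248; mL+mR=135/164 → advance +1; mR−mL=2565/2624 → turn +1·90°
n=4: pose=(-5,7,E); sL=18/29, sR=90/113; mL=288/3277, mR=3627/3277; mL+mR=135/113 → advance +1; mR−mL=3339/3277 → turn +1·90°
n=5: pose=(-4,7,N); sL=5/9, sR=9/13; mL=8/117, mR=227/234; mL+mR=27/26 → advance +1; mR−mL=211/234 → turn +1·90°
n=6: pose=(-4,8,W); sL=18/29, sR=90/181; mL=-324/5249, mR=4239/5249; mL+mR=135/181 → advance +1; mR−mL=4563/5249 → turn +1·90°
n=7: pose=(-5,8,S); sL=45/64, sR=45/82; mL=-405/5248, mR=4725/5248; mL+mR=135/164 → advance +1; mR−mL=2565/2624 → turn +1·90°

0 18/29 90/113 288/3277 3627/3277 -5 7 E
1 5/9 9/13 8/117 227/234 -4 7 N
2 18/29 90/181 -324/5249 4239/5249 -4 8 W
3 45/64 45/82 -405/5248 4725/5248 -5 8 S
4 18/29 90/113 288/3277 3627/3277 -5 7 E
5 5/9 9/13 8/117 227/234 -4 7 N
6 18/29 90/181 -324/5249 4239/5249 -4 8 W
7 45/64 45/82 -405/5248 4725/5248 -5 8 S
final -5 7 E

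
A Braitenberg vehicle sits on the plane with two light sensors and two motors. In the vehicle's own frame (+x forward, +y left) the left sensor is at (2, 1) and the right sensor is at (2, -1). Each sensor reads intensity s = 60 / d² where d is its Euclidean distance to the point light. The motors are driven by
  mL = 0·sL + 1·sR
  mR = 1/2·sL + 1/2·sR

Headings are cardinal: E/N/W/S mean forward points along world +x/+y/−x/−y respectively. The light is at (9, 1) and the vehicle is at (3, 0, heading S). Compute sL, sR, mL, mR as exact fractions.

30/17 30/29 30/29 690/493

left sensor world pos  = (4, -2); dL² = 34
right sensor world pos = (2, -2); dR² = 58
sL = 60/34 = 30/17
sR = 60/58 = 30/29
mL = 0·sL + 1·sR = 30/29
mR = 1/2·sL + 1/2·sR = 690/493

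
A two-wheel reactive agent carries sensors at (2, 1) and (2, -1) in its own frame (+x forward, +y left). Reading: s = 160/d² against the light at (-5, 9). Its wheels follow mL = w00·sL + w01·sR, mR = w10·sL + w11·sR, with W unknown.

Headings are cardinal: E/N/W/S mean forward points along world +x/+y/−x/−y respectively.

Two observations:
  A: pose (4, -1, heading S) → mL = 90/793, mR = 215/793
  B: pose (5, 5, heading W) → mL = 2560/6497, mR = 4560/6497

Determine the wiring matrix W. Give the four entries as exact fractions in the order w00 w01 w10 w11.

obs A: pose=(4,-1,S) → sL=40/61, sR=10/13, mL=90/793, mR=215/793
obs B: pose=(5,5,W) → sL=160/89, sR=160/73, mL=2560/6497, mR=4560/6497
sensor matrix S = [[40/61, 10/13], [160/89, 160/73]]; det S = 280000/5152121
solve [mL_A; mL_B] = S·[w00; w01] and [mR_A; mR_B] = S·[w10; w11]:
  w00 = -1, w01 = 1, w10 = 1, w11 = -1/2

-1 1 1 -1/2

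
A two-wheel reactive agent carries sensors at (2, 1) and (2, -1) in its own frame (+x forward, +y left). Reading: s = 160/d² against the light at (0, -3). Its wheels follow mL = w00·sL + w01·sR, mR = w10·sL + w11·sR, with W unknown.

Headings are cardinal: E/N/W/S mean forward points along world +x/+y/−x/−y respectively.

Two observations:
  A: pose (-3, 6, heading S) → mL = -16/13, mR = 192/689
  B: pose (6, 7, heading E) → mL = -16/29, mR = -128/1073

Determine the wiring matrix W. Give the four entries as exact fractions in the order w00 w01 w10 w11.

0 -1/2 1/2 -1/2

obs A: pose=(-3,6,S) → sL=160/53, sR=32/13, mL=-16/13, mR=192/689
obs B: pose=(6,7,E) → sL=32/37, sR=32/29, mL=-16/29, mR=-128/1073
sensor matrix S = [[160/53, 32/13], [32/37, 32/29]]; det S = 888832/739297
solve [mL_A; mL_B] = S·[w00; w01] and [mR_A; mR_B] = S·[w10; w11]:
  w00 = 0, w01 = -1/2, w10 = 1/2, w11 = -1/2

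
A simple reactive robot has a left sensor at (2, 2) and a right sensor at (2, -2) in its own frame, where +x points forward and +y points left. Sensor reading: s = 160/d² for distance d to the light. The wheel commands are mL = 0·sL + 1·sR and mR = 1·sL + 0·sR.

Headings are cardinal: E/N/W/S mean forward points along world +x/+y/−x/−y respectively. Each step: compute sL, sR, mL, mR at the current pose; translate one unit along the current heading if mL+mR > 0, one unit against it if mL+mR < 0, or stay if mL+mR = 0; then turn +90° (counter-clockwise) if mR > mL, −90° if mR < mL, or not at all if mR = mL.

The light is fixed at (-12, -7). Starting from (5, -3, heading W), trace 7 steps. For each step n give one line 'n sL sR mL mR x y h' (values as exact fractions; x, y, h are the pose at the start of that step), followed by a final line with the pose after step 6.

n=0: pose=(5,-3,W); sL=160/229, sR=160/261; mL=160/261, mR=160/229; mL+mR=78400/59769 → advance +1; mR−mL=5120/59769 → turn +1·90°
n=1: pose=(4,-3,S); sL=20/41, sR=4/5; mL=4/5, mR=20/41; mL+mR=264/205 → advance +1; mR−mL=-64/205 → turn -1·90°
n=2: pose=(4,-4,W); sL=160/197, sR=160/221; mL=160/221, mR=160/197; mL+mR=66880/43537 → advance +1; mR−mL=3840/43537 → turn +1·90°
n=3: pose=(3,-4,S); sL=16/29, sR=16/17; mL=16/17, mR=16/29; mL+mR=736/493 → advance +1; mR−mL=-192/493 → turn -1·90°
n=4: pose=(3,-5,W); sL=160/169, sR=32/37; mL=32/37, mR=160/169; mL+mR=11328/6253 → advance +1; mR−mL=512/6253 → turn +1·90°
n=5: pose=(2,-5,S); sL=5/8, sR=10/9; mL=10/9, mR=5/8; mL+mR=125/72 → advance +1; mR−mL=-35/72 → turn -1·90°
n=6: pose=(2,-6,W); sL=32/29, sR=160/153; mL=160/153, mR=32/29; mL+mR=9536/4437 → advance +1; mR−mL=256/4437 → turn +1·90°

0 160/229 160/261 160/261 160/229 5 -3 W
1 20/41 4/5 4/5 20/41 4 -3 S
2 160/197 160/221 160/221 160/197 4 -4 W
3 16/29 16/17 16/17 16/29 3 -4 S
4 160/169 32/37 32/37 160/169 3 -5 W
5 5/8 10/9 10/9 5/8 2 -5 S
6 32/29 160/153 160/153 32/29 2 -6 W
final 1 -6 S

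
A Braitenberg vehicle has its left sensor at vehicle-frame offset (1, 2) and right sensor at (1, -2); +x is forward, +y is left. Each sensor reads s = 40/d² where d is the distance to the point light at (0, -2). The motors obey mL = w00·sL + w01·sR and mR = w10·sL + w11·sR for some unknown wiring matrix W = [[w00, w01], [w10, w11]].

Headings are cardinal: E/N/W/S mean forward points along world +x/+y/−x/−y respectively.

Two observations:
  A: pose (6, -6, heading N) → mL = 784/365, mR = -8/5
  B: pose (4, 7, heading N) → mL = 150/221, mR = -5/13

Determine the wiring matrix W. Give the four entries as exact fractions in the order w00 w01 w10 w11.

1 1 -1 0

obs A: pose=(6,-6,N) → sL=8/5, sR=40/73, mL=784/365, mR=-8/5
obs B: pose=(4,7,N) → sL=5/13, sR=5/17, mL=150/221, mR=-5/13
sensor matrix S = [[8/5, 40/73], [5/13, 5/17]]; det S = 4192/16133
solve [mL_A; mL_B] = S·[w00; w01] and [mR_A; mR_B] = S·[w10; w11]:
  w00 = 1, w01 = 1, w10 = -1, w11 = 0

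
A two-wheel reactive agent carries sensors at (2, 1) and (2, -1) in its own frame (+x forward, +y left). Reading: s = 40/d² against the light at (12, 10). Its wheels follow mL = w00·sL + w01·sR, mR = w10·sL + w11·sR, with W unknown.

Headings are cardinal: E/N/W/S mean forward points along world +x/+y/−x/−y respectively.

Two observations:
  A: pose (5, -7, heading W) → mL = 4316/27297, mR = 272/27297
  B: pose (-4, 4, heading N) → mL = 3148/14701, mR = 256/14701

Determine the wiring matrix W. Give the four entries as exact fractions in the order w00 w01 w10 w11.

1 1/2 -1/2 1/2

obs A: pose=(5,-7,W) → sL=8/81, sR=40/337, mL=4316/27297, mR=272/27297
obs B: pose=(-4,4,N) → sL=8/61, sR=40/241, mL=3148/14701, mR=256/14701
sensor matrix S = [[8/81, 40/337], [8/61, 40/241]]; det S = 331520/401293197
solve [mL_A; mL_B] = S·[w00; w01] and [mR_A; mR_B] = S·[w10; w11]:
  w00 = 1, w01 = 1/2, w10 = -1/2, w11 = 1/2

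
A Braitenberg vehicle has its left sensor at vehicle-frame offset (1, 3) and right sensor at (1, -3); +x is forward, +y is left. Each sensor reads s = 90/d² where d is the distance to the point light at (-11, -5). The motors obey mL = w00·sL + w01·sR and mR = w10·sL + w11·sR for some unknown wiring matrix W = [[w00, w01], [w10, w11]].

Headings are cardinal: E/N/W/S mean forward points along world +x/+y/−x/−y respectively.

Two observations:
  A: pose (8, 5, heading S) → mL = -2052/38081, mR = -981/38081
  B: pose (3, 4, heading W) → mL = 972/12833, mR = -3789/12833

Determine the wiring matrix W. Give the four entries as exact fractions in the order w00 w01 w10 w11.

1/2 -1/2 -1 1/2

obs A: pose=(8,5,S) → sL=18/113, sR=90/337, mL=-2052/38081, mR=-981/38081
obs B: pose=(3,4,W) → sL=18/41, sR=90/313, mL=972/12833, mR=-3789/12833
sensor matrix S = [[18/113, 90/337], [18/41, 90/313]]; det S = -34914240/488693473
solve [mL_A; mL_B] = S·[w00; w01] and [mR_A; mR_B] = S·[w10; w11]:
  w00 = 1/2, w01 = -1/2, w10 = -1, w11 = 1/2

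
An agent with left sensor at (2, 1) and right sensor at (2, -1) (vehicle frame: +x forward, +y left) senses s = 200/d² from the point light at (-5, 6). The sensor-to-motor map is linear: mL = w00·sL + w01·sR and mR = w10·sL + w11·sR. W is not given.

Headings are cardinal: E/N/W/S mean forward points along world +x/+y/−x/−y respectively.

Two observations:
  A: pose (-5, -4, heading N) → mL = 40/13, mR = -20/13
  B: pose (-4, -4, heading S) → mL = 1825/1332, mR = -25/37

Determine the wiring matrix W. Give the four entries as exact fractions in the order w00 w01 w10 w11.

1/2 1/2 -1/2 0

obs A: pose=(-5,-4,N) → sL=40/13, sR=40/13, mL=40/13, mR=-20/13
obs B: pose=(-4,-4,S) → sL=50/37, sR=25/18, mL=1825/1332, mR=-25/37
sensor matrix S = [[40/13, 40/13], [50/37, 25/18]]; det S = 500/4329
solve [mL_A; mL_B] = S·[w00; w01] and [mR_A; mR_B] = S·[w10; w11]:
  w00 = 1/2, w01 = 1/2, w10 = -1/2, w11 = 0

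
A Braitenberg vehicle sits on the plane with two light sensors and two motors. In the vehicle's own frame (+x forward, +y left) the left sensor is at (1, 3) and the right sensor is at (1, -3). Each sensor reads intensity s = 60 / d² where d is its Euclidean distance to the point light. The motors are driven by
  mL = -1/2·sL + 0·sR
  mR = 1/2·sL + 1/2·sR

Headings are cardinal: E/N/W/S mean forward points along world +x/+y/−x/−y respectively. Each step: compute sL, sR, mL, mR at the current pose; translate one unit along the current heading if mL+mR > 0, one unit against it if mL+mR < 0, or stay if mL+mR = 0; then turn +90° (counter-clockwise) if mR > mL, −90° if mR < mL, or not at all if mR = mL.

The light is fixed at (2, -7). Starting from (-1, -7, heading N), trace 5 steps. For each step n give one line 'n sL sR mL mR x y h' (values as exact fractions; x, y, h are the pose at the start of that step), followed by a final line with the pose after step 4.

0 60/37 60 -30/37 1140/37 -1 -7 N
1 3 15/8 -3/2 39/16 -1 -6 W
2 60 60/49 -30 1500/49 -2 -6 S
3 10/3 10/3 -5/3 10/3 -2 -7 E
4 60/37 60 -30/37 1140/37 -1 -7 N
final -1 -6 W

n=0: pose=(-1,-7,N); sL=60/37, sR=60; mL=-30/37, mR=1140/37; mL+mR=30 → advance +1; mR−mL=1170/37 → turn +1·90°
n=1: pose=(-1,-6,W); sL=3, sR=15/8; mL=-3/2, mR=39/16; mL+mR=15/16 → advance +1; mR−mL=63/16 → turn +1·90°
n=2: pose=(-2,-6,S); sL=60, sR=60/49; mL=-30, mR=1500/49; mL+mR=30/49 → advance +1; mR−mL=2970/49 → turn +1·90°
n=3: pose=(-2,-7,E); sL=10/3, sR=10/3; mL=-5/3, mR=10/3; mL+mR=5/3 → advance +1; mR−mL=5 → turn +1·90°
n=4: pose=(-1,-7,N); sL=60/37, sR=60; mL=-30/37, mR=1140/37; mL+mR=30 → advance +1; mR−mL=1170/37 → turn +1·90°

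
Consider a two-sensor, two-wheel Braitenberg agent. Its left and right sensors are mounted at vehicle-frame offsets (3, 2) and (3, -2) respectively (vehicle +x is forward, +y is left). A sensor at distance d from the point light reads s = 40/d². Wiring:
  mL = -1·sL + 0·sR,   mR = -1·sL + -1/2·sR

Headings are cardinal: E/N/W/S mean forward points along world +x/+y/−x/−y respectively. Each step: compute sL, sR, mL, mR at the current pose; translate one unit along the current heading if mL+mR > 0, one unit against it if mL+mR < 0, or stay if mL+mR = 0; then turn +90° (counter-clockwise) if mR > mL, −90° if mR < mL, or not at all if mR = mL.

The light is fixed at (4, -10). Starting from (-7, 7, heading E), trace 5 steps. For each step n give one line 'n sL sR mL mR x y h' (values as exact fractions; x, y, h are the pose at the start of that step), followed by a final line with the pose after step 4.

n=0: pose=(-7,7,E); sL=8/85, sR=40/289; mL=-8/85, mR=-236/1445; mL+mR=-372/1445 → advance -1; mR−mL=-20/289 → turn -1·90°
n=1: pose=(-8,7,S); sL=5/37, sR=5/49; mL=-5/37, mR=-675/3626; mL+mR=-1165/3626 → advance -1; mR−mL=-5/98 → turn -1·90°
n=2: pose=(-8,8,W); sL=40/481, sR=8/125; mL=-40/481, mR=-6924/60125; mL+mR=-11924/60125 → advance -1; mR−mL=-4/125 → turn -1·90°
n=3: pose=(-7,8,N); sL=4/61, sR=20/261; mL=-4/61, mR=-1654/15921; mL+mR=-2698/15921 → advance -1; mR−mL=-10/261 → turn -1·90°
n=4: pose=(-7,7,E); sL=8/85, sR=40/289; mL=-8/85, mR=-236/1445; mL+mR=-372/1445 → advance -1; mR−mL=-20/289 → turn -1·90°

0 8/85 40/289 -8/85 -236/1445 -7 7 E
1 5/37 5/49 -5/37 -675/3626 -8 7 S
2 40/481 8/125 -40/481 -6924/60125 -8 8 W
3 4/61 20/261 -4/61 -1654/15921 -7 8 N
4 8/85 40/289 -8/85 -236/1445 -7 7 E
final -8 7 S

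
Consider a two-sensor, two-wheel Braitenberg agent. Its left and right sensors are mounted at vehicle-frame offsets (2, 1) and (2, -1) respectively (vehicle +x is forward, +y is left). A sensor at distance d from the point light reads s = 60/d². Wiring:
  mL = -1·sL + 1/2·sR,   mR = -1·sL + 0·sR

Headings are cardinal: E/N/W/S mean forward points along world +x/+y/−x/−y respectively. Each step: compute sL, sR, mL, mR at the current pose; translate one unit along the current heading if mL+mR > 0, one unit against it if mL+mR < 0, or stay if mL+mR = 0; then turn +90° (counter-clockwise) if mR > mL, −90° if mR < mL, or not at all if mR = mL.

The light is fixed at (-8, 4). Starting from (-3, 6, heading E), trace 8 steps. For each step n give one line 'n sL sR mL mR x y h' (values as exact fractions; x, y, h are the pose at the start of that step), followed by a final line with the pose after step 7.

n=0: pose=(-3,6,E); sL=30/29, sR=6/5; mL=-63/145, mR=-30/29; mL+mR=-213/145 → advance -1; mR−mL=-3/5 → turn -1·90°
n=1: pose=(-4,6,S); sL=12/5, sR=20/3; mL=14/15, mR=-12/5; mL+mR=-22/15 → advance -1; mR−mL=-10/3 → turn -1·90°
n=2: pose=(-4,7,W); sL=15/2, sR=3; mL=-6, mR=-15/2; mL+mR=-27/2 → advance -1; mR−mL=-3/2 → turn -1·90°
n=3: pose=(-3,7,N); sL=60/41, sR=60/61; mL=-2430/2501, mR=-60/41; mL+mR=-6090/2501 → advance -1; mR−mL=-30/61 → turn -1·90°
n=4: pose=(-3,6,E); sL=30/29, sR=6/5; mL=-63/145, mR=-30/29; mL+mR=-213/145 → advance -1; mR−mL=-3/5 → turn -1·90°
n=5: pose=(-4,6,S); sL=12/5, sR=20/3; mL=14/15, mR=-12/5; mL+mR=-22/15 → advance -1; mR−mL=-10/3 → turn -1·90°
n=6: pose=(-4,7,W); sL=15/2, sR=3; mL=-6, mR=-15/2; mL+mR=-27/2 → advance -1; mR−mL=-3/2 → turn -1·90°
n=7: pose=(-3,7,N); sL=60/41, sR=60/61; mL=-2430/2501, mR=-60/41; mL+mR=-6090/2501 → advance -1; mR−mL=-30/61 → turn -1·90°

0 30/29 6/5 -63/145 -30/29 -3 6 E
1 12/5 20/3 14/15 -12/5 -4 6 S
2 15/2 3 -6 -15/2 -4 7 W
3 60/41 60/61 -2430/2501 -60/41 -3 7 N
4 30/29 6/5 -63/145 -30/29 -3 6 E
5 12/5 20/3 14/15 -12/5 -4 6 S
6 15/2 3 -6 -15/2 -4 7 W
7 60/41 60/61 -2430/2501 -60/41 -3 7 N
final -3 6 E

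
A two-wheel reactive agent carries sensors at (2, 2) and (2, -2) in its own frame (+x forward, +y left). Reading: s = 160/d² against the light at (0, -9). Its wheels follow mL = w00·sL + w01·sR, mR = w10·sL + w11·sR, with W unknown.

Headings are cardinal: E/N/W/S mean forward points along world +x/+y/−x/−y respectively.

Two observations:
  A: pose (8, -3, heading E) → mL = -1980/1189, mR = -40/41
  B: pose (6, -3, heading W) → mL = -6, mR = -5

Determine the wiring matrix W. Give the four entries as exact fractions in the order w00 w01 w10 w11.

obs A: pose=(8,-3,E) → sL=40/41, sR=40/29, mL=-1980/1189, mR=-40/41
obs B: pose=(6,-3,W) → sL=5, sR=2, mL=-6, mR=-5
sensor matrix S = [[40/41, 40/29], [5, 2]]; det S = -5880/1189
solve [mL_A; mL_B] = S·[w00; w01] and [mR_A; mR_B] = S·[w10; w11]:
  w00 = -1, w01 = -1/2, w10 = -1, w11 = 0

-1 -1/2 -1 0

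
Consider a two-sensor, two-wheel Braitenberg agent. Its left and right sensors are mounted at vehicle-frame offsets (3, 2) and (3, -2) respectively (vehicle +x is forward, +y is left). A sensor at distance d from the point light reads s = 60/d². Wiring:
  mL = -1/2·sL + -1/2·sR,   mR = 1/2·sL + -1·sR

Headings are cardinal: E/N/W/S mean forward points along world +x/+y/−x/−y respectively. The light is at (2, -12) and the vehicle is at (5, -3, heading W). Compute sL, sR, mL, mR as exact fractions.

left sensor world pos  = (2, -5); dL² = 49
right sensor world pos = (2, -1); dR² = 121
sL = 60/49 = 60/49
sR = 60/121 = 60/121
mL = -1/2·sL + -1/2·sR = -5100/5929
mR = 1/2·sL + -1·sR = 690/5929

60/49 60/121 -5100/5929 690/5929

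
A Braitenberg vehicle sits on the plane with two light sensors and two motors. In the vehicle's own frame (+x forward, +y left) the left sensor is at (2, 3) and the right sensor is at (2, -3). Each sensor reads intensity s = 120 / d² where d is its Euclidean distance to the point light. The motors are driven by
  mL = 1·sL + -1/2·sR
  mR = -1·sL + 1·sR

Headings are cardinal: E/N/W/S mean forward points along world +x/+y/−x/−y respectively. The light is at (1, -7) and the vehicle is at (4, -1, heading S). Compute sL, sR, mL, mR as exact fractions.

left sensor world pos  = (7, -3); dL² = 52
right sensor world pos = (1, -3); dR² = 16
sL = 120/52 = 30/13
sR = 120/16 = 15/2
mL = 1·sL + -1/2·sR = -75/52
mR = -1·sL + 1·sR = 135/26

30/13 15/2 -75/52 135/26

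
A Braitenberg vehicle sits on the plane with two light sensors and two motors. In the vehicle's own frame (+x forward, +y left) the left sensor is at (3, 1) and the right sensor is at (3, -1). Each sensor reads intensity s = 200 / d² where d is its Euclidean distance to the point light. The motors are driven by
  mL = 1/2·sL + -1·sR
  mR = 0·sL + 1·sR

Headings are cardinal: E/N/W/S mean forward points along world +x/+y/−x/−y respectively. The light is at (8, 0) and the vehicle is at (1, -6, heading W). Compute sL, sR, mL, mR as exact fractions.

200/149 8/5 -692/745 8/5

left sensor world pos  = (-2, -7); dL² = 149
right sensor world pos = (-2, -5); dR² = 125
sL = 200/149 = 200/149
sR = 200/125 = 8/5
mL = 1/2·sL + -1·sR = -692/745
mR = 0·sL + 1·sR = 8/5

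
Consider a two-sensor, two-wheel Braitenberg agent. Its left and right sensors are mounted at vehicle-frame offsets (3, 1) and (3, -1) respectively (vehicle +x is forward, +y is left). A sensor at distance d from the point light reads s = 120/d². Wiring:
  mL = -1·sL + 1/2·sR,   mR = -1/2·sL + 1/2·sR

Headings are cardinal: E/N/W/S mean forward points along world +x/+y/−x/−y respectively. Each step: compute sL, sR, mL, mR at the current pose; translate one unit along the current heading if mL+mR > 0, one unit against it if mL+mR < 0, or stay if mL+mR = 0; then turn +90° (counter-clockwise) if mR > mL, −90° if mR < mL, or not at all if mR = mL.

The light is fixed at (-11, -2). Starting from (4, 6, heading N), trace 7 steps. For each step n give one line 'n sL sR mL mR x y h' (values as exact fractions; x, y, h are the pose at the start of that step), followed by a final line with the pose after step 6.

n=0: pose=(4,6,N); sL=120/317, sR=120/377; mL=-26220/119509, mR=-3600/119509; mL+mR=-29820/119509 → advance -1; mR−mL=60/317 → turn +1·90°
n=1: pose=(4,5,W); sL=2/3, sR=15/26; mL=-59/156, mR=-7/156; mL+mR=-11/26 → advance -1; mR−mL=1/3 → turn +1·90°
n=2: pose=(5,5,S); sL=24/61, sR=120/241; mL=-2124/14701, mR=768/14701; mL+mR=-1356/14701 → advance -1; mR−mL=12/61 → turn +1·90°
n=3: pose=(5,6,E); sL=60/221, sR=12/41; mL=-1134/9061, mR=96/9061; mL+mR=-1038/9061 → advance -1; mR−mL=30/221 → turn +1·90°
n=4: pose=(4,6,N); sL=120/317, sR=120/377; mL=-26220/119509, mR=-3600/119509; mL+mR=-29820/119509 → advance -1; mR−mL=60/317 → turn +1·90°
n=5: pose=(4,5,W); sL=2/3, sR=15/26; mL=-59/156, mR=-7/156; mL+mR=-11/26 → advance -1; mR−mL=1/3 → turn +1·90°
n=6: pose=(5,5,S); sL=24/61, sR=120/241; mL=-2124/14701, mR=768/14701; mL+mR=-1356/14701 → advance -1; mR−mL=12/61 → turn +1·90°

0 120/317 120/377 -26220/119509 -3600/119509 4 6 N
1 2/3 15/26 -59/156 -7/156 4 5 W
2 24/61 120/241 -2124/14701 768/14701 5 5 S
3 60/221 12/41 -1134/9061 96/9061 5 6 E
4 120/317 120/377 -26220/119509 -3600/119509 4 6 N
5 2/3 15/26 -59/156 -7/156 4 5 W
6 24/61 120/241 -2124/14701 768/14701 5 5 S
final 5 6 E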